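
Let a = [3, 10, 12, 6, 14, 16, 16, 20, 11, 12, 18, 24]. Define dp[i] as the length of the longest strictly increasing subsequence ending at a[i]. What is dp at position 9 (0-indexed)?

4

dp[i] = 1 + max{dp[j] : j<i, a[j]<a[i]} (or 1 if no such j):
i:      0  1  2  3  4  5  6  7  8  9 10 11
a[i]:   3 10 12  6 14 16 16 20 11 12 18 24
dp:     1  2  3  2  4  5  5  6  3  4  6  7
At index 9 the value is 4.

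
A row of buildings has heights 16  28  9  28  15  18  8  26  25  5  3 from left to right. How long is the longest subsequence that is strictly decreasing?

5

Negate each value so 'decreasing' becomes 'increasing', then run patience tails on the negated sequence:
-16 → extends → [-16]
-28 → replaces -16 → [-28]
-9 → extends → [-28, -9]
-28 → already a tail → [-28, -9]
-15 → replaces -9 → [-28, -15]
-18 → replaces -15 → [-28, -18]
-8 → extends → [-28, -18, -8]
-26 → replaces -18 → [-28, -26, -8]
-25 → replaces -8 → [-28, -26, -25]
-5 → extends → [-28, -26, -25, -5]
-3 → extends → [-28, -26, -25, -5, -3]
Five tails, so the longest strictly decreasing subsequence of the original has length 5.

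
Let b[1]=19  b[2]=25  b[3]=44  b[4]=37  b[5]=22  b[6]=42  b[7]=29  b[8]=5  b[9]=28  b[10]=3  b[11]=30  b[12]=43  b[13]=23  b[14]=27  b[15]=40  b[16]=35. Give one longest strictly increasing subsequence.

Patience tails give the LIS length; then backtrack through the dp parents:
19 → extends → [19]
25 → extends → [19, 25]
44 → extends → [19, 25, 44]
37 → replaces 44 → [19, 25, 37]
22 → replaces 25 → [19, 22, 37]
42 → extends → [19, 22, 37, 42]
29 → replaces 37 → [19, 22, 29, 42]
5 → replaces 19 → [5, 22, 29, 42]
28 → replaces 29 → [5, 22, 28, 42]
3 → replaces 5 → [3, 22, 28, 42]
30 → replaces 42 → [3, 22, 28, 30]
43 → extends → [3, 22, 28, 30, 43]
23 → replaces 28 → [3, 22, 23, 30, 43]
27 → replaces 30 → [3, 22, 23, 27, 43]
40 → replaces 43 → [3, 22, 23, 27, 40]
35 → replaces 40 → [3, 22, 23, 27, 35]
Length 5; one witness is 19, 25, 37, 42, 43.

19, 25, 37, 42, 43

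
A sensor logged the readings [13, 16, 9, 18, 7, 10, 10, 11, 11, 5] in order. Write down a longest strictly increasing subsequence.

13, 16, 18

Patience tails give the LIS length; then backtrack through the dp parents:
13 → extends → [13]
16 → extends → [13, 16]
9 → replaces 13 → [9, 16]
18 → extends → [9, 16, 18]
7 → replaces 9 → [7, 16, 18]
10 → replaces 16 → [7, 10, 18]
10 → already a tail → [7, 10, 18]
11 → replaces 18 → [7, 10, 11]
11 → already a tail → [7, 10, 11]
5 → replaces 7 → [5, 10, 11]
Length 3; one witness is 13, 16, 18.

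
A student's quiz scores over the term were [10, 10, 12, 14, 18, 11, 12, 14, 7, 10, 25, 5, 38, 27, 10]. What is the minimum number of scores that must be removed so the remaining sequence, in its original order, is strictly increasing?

Fewest deletions = n − (longest strictly increasing subsequence).
Patience tails:
10 → extends → [10]
10 → already a tail → [10]
12 → extends → [10, 12]
14 → extends → [10, 12, 14]
18 → extends → [10, 12, 14, 18]
11 → replaces 12 → [10, 11, 14, 18]
12 → replaces 14 → [10, 11, 12, 18]
14 → replaces 18 → [10, 11, 12, 14]
7 → replaces 10 → [7, 11, 12, 14]
10 → replaces 11 → [7, 10, 12, 14]
25 → extends → [7, 10, 12, 14, 25]
5 → replaces 7 → [5, 10, 12, 14, 25]
38 → extends → [5, 10, 12, 14, 25, 38]
27 → replaces 38 → [5, 10, 12, 14, 25, 27]
10 → already a tail → [5, 10, 12, 14, 25, 27]
Longest strictly increasing subsequence has length 6, so deletions = 15 − 6 = 9.

9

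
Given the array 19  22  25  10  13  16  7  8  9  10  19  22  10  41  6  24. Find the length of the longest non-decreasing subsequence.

Track the smallest tail for each achievable length (allowing ties):
19 → extends → [19]
22 → extends → [19, 22]
25 → extends → [19, 22, 25]
10 → replaces 19 → [10, 22, 25]
13 → replaces 22 → [10, 13, 25]
16 → replaces 25 → [10, 13, 16]
7 → replaces 10 → [7, 13, 16]
8 → replaces 13 → [7, 8, 16]
9 → replaces 16 → [7, 8, 9]
10 → extends → [7, 8, 9, 10]
19 → extends → [7, 8, 9, 10, 19]
22 → extends → [7, 8, 9, 10, 19, 22]
10 → replaces 19 → [7, 8, 9, 10, 10, 22]
41 → extends → [7, 8, 9, 10, 10, 22, 41]
6 → replaces 7 → [6, 8, 9, 10, 10, 22, 41]
24 → replaces 41 → [6, 8, 9, 10, 10, 22, 24]
Seven tails, so the longest non-decreasing subsequence has length 7 (e.g. 7, 8, 9, 10, 19, 22, 41).

7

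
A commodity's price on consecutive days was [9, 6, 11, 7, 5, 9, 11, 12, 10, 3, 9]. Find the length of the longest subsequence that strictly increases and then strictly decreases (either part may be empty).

inc[i] = longest strictly increasing subsequence ending at i; dec[i] = longest strictly decreasing subsequence starting at i:
i:      1  2  3  4  5  6  7  8  9 10 11
a[i]:   9  6 11  7  5  9 11 12 10  3  9
inc:    1  1  2  2  1  3  4  5  4  1  3
dec:    4  3  4  3  2  2  3  3  2  1  1
Best peak at i=8 (value 12): inc=5, dec=3, length 5+3−1 = 7.

7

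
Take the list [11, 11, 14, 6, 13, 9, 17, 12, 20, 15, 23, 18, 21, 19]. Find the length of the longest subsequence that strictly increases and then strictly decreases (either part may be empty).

7

inc[i] = longest strictly increasing subsequence ending at i; dec[i] = longest strictly decreasing subsequence starting at i:
i:      1  2  3  4  5  6  7  8  9 10 11 12 13 14
a[i]:  11 11 14  6 13  9 17 12 20 15 23 18 21 19
inc:    1  1  2  1  2  2  3  3  4  4  5  5  6  6
dec:    2  2  3  1  2  1  2  1  2  1  3  1  2  1
Best peak at i=11 (value 23): inc=5, dec=3, length 5+3−1 = 7.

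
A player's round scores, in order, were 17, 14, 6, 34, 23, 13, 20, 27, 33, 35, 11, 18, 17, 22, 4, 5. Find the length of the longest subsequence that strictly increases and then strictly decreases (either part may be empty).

9

inc[i] = longest strictly increasing subsequence ending at i; dec[i] = longest strictly decreasing subsequence starting at i:
i:      1  2  3  4  5  6  7  8  9 10 11 12 13 14 15 16
a[i]:  17 14  6 34 23 13 20 27 33 35 11 18 17 22  4  5
inc:    1  1  1  2  2  2  3  4  5  6  2  3  3  4  1  2
dec:    5  4  2  6  5  3  4  4  4  4  2  3  2  2  1  1
Best peak at i=10 (value 35): inc=6, dec=4, length 6+4−1 = 9.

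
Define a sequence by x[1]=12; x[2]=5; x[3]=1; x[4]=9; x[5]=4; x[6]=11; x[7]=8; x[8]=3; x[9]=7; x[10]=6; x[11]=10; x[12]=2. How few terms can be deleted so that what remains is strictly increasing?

Fewest deletions = n − (longest strictly increasing subsequence).
i:      1  2  3  4  5  6  7  8  9 10 11 12
x[i]:  12  5  1  9  4 11  8  3  7  6 10  2
dp:     1  1  1  2  2  3  3  2  3  3  4  2
max dp = 4, so deletions = 12 − 4 = 8.

8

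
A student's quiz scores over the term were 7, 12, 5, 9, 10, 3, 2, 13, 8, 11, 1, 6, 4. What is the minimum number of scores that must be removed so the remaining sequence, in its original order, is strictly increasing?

9

Fewest deletions = n − (longest strictly increasing subsequence).
Patience tails:
7 → extends → [7]
12 → extends → [7, 12]
5 → replaces 7 → [5, 12]
9 → replaces 12 → [5, 9]
10 → extends → [5, 9, 10]
3 → replaces 5 → [3, 9, 10]
2 → replaces 3 → [2, 9, 10]
13 → extends → [2, 9, 10, 13]
8 → replaces 9 → [2, 8, 10, 13]
11 → replaces 13 → [2, 8, 10, 11]
1 → replaces 2 → [1, 8, 10, 11]
6 → replaces 8 → [1, 6, 10, 11]
4 → replaces 6 → [1, 4, 10, 11]
Longest strictly increasing subsequence has length 4, so deletions = 13 − 4 = 9.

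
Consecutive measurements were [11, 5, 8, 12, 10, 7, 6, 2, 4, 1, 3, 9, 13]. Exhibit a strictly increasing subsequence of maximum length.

5, 8, 12, 13

Patience tails give the LIS length; then backtrack through the dp parents:
11 → extends → [11]
5 → replaces 11 → [5]
8 → extends → [5, 8]
12 → extends → [5, 8, 12]
10 → replaces 12 → [5, 8, 10]
7 → replaces 8 → [5, 7, 10]
6 → replaces 7 → [5, 6, 10]
2 → replaces 5 → [2, 6, 10]
4 → replaces 6 → [2, 4, 10]
1 → replaces 2 → [1, 4, 10]
3 → replaces 4 → [1, 3, 10]
9 → replaces 10 → [1, 3, 9]
13 → extends → [1, 3, 9, 13]
Length 4; one witness is 5, 8, 12, 13.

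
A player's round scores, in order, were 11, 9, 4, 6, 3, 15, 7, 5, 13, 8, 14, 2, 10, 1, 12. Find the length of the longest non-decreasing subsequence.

Let dp[i] be the length of the longest such subsequence ending at index i:
i:      1  2  3  4  5  6  7  8  9 10 11 12 13 14 15
a[i]:  11  9  4  6  3 15  7  5 13  8 14  2 10  1 12
dp:     1  1  1  2  1  3  3  2  4  4  5  1  5  1  6
Maximum dp value is 6.

6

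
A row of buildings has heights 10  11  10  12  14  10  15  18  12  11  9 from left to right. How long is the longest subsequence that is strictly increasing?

6

Let dp[i] be the length of the longest such subsequence ending at index i:
i:      1  2  3  4  5  6  7  8  9 10 11
a[i]:  10 11 10 12 14 10 15 18 12 11  9
dp:     1  2  1  3  4  1  5  6  3  2  1
Maximum dp value is 6.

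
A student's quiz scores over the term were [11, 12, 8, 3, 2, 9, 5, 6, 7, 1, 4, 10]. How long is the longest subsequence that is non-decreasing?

5

Track the smallest tail for each achievable length (allowing ties):
11 → extends → [11]
12 → extends → [11, 12]
8 → replaces 11 → [8, 12]
3 → replaces 8 → [3, 12]
2 → replaces 3 → [2, 12]
9 → replaces 12 → [2, 9]
5 → replaces 9 → [2, 5]
6 → extends → [2, 5, 6]
7 → extends → [2, 5, 6, 7]
1 → replaces 2 → [1, 5, 6, 7]
4 → replaces 5 → [1, 4, 6, 7]
10 → extends → [1, 4, 6, 7, 10]
Five tails, so the longest non-decreasing subsequence has length 5 (e.g. 3, 5, 6, 7, 10).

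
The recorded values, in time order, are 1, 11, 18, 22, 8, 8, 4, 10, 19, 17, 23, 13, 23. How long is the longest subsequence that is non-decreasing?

Track the smallest tail for each achievable length (allowing ties):
1 → extends → [1]
11 → extends → [1, 11]
18 → extends → [1, 11, 18]
22 → extends → [1, 11, 18, 22]
8 → replaces 11 → [1, 8, 18, 22]
8 → replaces 18 → [1, 8, 8, 22]
4 → replaces 8 → [1, 4, 8, 22]
10 → replaces 22 → [1, 4, 8, 10]
19 → extends → [1, 4, 8, 10, 19]
17 → replaces 19 → [1, 4, 8, 10, 17]
23 → extends → [1, 4, 8, 10, 17, 23]
13 → replaces 17 → [1, 4, 8, 10, 13, 23]
23 → extends → [1, 4, 8, 10, 13, 23, 23]
Seven tails, so the longest non-decreasing subsequence has length 7 (e.g. 1, 8, 8, 10, 19, 23, 23).

7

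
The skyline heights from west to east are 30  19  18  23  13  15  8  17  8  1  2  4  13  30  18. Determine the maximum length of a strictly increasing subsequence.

5

Track the smallest tail for each achievable length (strict):
30 → extends → [30]
19 → replaces 30 → [19]
18 → replaces 19 → [18]
23 → extends → [18, 23]
13 → replaces 18 → [13, 23]
15 → replaces 23 → [13, 15]
8 → replaces 13 → [8, 15]
17 → extends → [8, 15, 17]
8 → already a tail → [8, 15, 17]
1 → replaces 8 → [1, 15, 17]
2 → replaces 15 → [1, 2, 17]
4 → replaces 17 → [1, 2, 4]
13 → extends → [1, 2, 4, 13]
30 → extends → [1, 2, 4, 13, 30]
18 → replaces 30 → [1, 2, 4, 13, 18]
Five tails, so the longest strictly increasing subsequence has length 5 (e.g. 1, 2, 4, 13, 30).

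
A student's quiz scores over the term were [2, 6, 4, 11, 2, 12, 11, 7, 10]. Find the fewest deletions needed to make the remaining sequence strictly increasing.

5

Fewest deletions = n − (longest strictly increasing subsequence).
i:      1  2  3  4  5  6  7  8  9
a[i]:   2  6  4 11  2 12 11  7 10
dp:     1  2  2  3  1  4  3  3  4
max dp = 4, so deletions = 9 − 4 = 5.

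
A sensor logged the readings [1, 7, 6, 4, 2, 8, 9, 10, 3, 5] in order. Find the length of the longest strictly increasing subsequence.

5

Track the smallest tail for each achievable length (strict):
1 → extends → [1]
7 → extends → [1, 7]
6 → replaces 7 → [1, 6]
4 → replaces 6 → [1, 4]
2 → replaces 4 → [1, 2]
8 → extends → [1, 2, 8]
9 → extends → [1, 2, 8, 9]
10 → extends → [1, 2, 8, 9, 10]
3 → replaces 8 → [1, 2, 3, 9, 10]
5 → replaces 9 → [1, 2, 3, 5, 10]
Five tails, so the longest strictly increasing subsequence has length 5 (e.g. 1, 7, 8, 9, 10).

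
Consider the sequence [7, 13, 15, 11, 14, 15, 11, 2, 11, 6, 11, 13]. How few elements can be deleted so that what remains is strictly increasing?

8

Fewest deletions = n − (longest strictly increasing subsequence).
i:      1  2  3  4  5  6  7  8  9 10 11 12
a[i]:   7 13 15 11 14 15 11  2 11  6 11 13
dp:     1  2  3  2  3  4  2  1  2  2  3  4
max dp = 4, so deletions = 12 − 4 = 8.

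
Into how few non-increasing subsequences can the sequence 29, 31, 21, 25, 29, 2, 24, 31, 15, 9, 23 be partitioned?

4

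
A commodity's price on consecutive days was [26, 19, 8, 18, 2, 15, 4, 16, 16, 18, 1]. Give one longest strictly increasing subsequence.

8, 15, 16, 18

Patience tails give the LIS length; then backtrack through the dp parents:
26 → extends → [26]
19 → replaces 26 → [19]
8 → replaces 19 → [8]
18 → extends → [8, 18]
2 → replaces 8 → [2, 18]
15 → replaces 18 → [2, 15]
4 → replaces 15 → [2, 4]
16 → extends → [2, 4, 16]
16 → already a tail → [2, 4, 16]
18 → extends → [2, 4, 16, 18]
1 → replaces 2 → [1, 4, 16, 18]
Length 4; one witness is 8, 15, 16, 18.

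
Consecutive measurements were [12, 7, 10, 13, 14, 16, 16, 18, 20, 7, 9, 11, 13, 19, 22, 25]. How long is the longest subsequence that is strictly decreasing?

3

Let dp[i] be the longest strictly decreasing subsequence ending at i:
i:      1  2  3  4  5  6  7  8  9 10 11 12 13 14 15 16
a[i]:  12  7 10 13 14 16 16 18 20  7  9 11 13 19 22 25
dp:     1  2  2  1  1  1  1  1  1  3  3  2  2  2  1  1
Maximum is 3.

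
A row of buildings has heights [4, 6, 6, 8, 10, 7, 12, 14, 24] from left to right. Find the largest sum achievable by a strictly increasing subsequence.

78

Let S[i] be the best sum of a strictly increasing subsequence ending at i:
i:      1  2  3  4  5  6  7  8  9
a[i]:   4  6  6  8 10  7 12 14 24
S:      4 10 10 18 28 17 40 54 78
Maximum is 78 (e.g. 4 + 6 + 8 + 10 + 12 + 14 + 24).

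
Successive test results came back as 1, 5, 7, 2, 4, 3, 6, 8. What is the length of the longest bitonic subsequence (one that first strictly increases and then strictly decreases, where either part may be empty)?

inc[i] = longest strictly increasing subsequence ending at i; dec[i] = longest strictly decreasing subsequence starting at i:
i:     1 2 3 4 5 6 7 8
a[i]:  1 5 7 2 4 3 6 8
inc:   1 2 3 2 3 3 4 5
dec:   1 3 3 1 2 1 1 1
Best peak at i=3 (value 7): inc=3, dec=3, length 3+3−1 = 5.

5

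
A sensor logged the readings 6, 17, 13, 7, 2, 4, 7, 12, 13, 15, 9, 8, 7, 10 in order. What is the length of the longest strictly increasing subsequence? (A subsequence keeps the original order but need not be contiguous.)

6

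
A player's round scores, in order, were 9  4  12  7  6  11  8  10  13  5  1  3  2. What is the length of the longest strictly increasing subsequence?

5

Let dp[i] be the length of the longest such subsequence ending at index i:
i:      1  2  3  4  5  6  7  8  9 10 11 12 13
a[i]:   9  4 12  7  6 11  8 10 13  5  1  3  2
dp:     1  1  2  2  2  3  3  4  5  2  1  2  2
Maximum dp value is 5.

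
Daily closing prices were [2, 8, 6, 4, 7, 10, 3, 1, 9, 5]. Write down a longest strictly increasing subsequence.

Patience tails give the LIS length; then backtrack through the dp parents:
2 → extends → [2]
8 → extends → [2, 8]
6 → replaces 8 → [2, 6]
4 → replaces 6 → [2, 4]
7 → extends → [2, 4, 7]
10 → extends → [2, 4, 7, 10]
3 → replaces 4 → [2, 3, 7, 10]
1 → replaces 2 → [1, 3, 7, 10]
9 → replaces 10 → [1, 3, 7, 9]
5 → replaces 7 → [1, 3, 5, 9]
Length 4; one witness is 2, 6, 7, 10.

2, 6, 7, 10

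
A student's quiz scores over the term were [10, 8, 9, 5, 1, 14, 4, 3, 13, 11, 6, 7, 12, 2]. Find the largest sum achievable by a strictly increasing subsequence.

40

Let S[i] be the best sum of a strictly increasing subsequence ending at i:
i:      1  2  3  4  5  6  7  8  9 10 11 12 13 14
a[i]:  10  8  9  5  1 14  4  3 13 11  6  7 12  2
S:     10  8 17  5  1 31  5  4 30 28 11 18 40  3
Maximum is 40 (e.g. 8 + 9 + 11 + 12).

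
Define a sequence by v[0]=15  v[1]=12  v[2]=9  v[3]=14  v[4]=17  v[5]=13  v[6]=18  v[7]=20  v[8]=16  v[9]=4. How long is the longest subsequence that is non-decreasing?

Let dp[i] be the length of the longest such subsequence ending at index i:
i:      0  1  2  3  4  5  6  7  8  9
v[i]:  15 12  9 14 17 13 18 20 16  4
dp:     1  1  1  2  3  2  4  5  3  1
Maximum dp value is 5.

5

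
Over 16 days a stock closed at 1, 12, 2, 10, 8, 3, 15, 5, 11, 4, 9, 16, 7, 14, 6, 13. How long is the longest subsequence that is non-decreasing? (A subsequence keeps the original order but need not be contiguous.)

Let dp[i] be the length of the longest such subsequence ending at index i:
i:      1  2  3  4  5  6  7  8  9 10 11 12 13 14 15 16
a[i]:   1 12  2 10  8  3 15  5 11  4  9 16  7 14  6 13
dp:     1  2  2  3  3  3  4  4  5  4  5  6  5  6  5  6
Maximum dp value is 6.

6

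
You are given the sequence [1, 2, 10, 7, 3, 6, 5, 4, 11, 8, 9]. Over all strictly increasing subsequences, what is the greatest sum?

29

Let S[i] be the best sum of a strictly increasing subsequence ending at i:
i:      1  2  3  4  5  6  7  8  9 10 11
a[i]:   1  2 10  7  3  6  5  4 11  8  9
S:      1  3 13 10  6 12 11 10 24 20 29
Maximum is 29 (e.g. 1 + 2 + 3 + 6 + 8 + 9).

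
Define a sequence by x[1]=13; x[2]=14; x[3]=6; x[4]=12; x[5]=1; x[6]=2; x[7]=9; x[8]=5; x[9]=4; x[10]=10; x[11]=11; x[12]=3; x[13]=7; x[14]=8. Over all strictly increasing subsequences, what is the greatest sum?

36

Let S[i] be the best sum of a strictly increasing subsequence ending at i:
i:      1  2  3  4  5  6  7  8  9 10 11 12 13 14
x[i]:  13 14  6 12  1  2  9  5  4 10 11  3  7  8
S:     13 27  6 18  1  3 15  8  7 25 36  6 15 23
Maximum is 36 (e.g. 6 + 9 + 10 + 11).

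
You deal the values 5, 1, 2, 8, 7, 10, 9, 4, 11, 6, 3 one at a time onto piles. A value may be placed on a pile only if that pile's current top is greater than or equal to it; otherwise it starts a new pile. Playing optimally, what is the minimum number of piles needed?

Place each on the leftmost legal pile:
5 → new pile 1 (tops now [5])
1 → pile 1 (tops now [1])
2 → new pile 2 (tops now [1, 2])
8 → new pile 3 (tops now [1, 2, 8])
7 → pile 3 (tops now [1, 2, 7])
10 → new pile 4 (tops now [1, 2, 7, 10])
9 → pile 4 (tops now [1, 2, 7, 9])
4 → pile 3 (tops now [1, 2, 4, 9])
11 → new pile 5 (tops now [1, 2, 4, 9, 11])
6 → pile 4 (tops now [1, 2, 4, 6, 11])
3 → pile 3 (tops now [1, 2, 3, 6, 11])
Five piles.

5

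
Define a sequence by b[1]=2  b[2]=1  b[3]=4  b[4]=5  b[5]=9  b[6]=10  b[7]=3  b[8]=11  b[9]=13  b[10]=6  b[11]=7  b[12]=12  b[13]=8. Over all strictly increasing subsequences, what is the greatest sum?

54

Let S[i] be the best sum of a strictly increasing subsequence ending at i:
i:      1  2  3  4  5  6  7  8  9 10 11 12 13
b[i]:   2  1  4  5  9 10  3 11 13  6  7 12  8
S:      2  1  6 11 20 30  5 41 54 17 24 53 32
Maximum is 54 (e.g. 2 + 4 + 5 + 9 + 10 + 11 + 13).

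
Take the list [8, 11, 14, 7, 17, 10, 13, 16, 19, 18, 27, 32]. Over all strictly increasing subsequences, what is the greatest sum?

Let S[i] be the best sum of a strictly increasing subsequence ending at i:
i:       1   2   3   4   5   6   7   8   9  10  11  12
a[i]:    8  11  14   7  17  10  13  16  19  18  27  32
S:       8  19  33   7  50  18  32  49  69  68  96 128
Maximum is 128 (e.g. 8 + 11 + 14 + 17 + 19 + 27 + 32).

128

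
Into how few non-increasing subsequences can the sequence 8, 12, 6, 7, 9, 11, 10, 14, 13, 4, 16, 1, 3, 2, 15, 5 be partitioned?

6

Place each on the leftmost legal pile:
8 → new pile 1 (tops now [8])
12 → new pile 2 (tops now [8, 12])
6 → pile 1 (tops now [6, 12])
7 → pile 2 (tops now [6, 7])
9 → new pile 3 (tops now [6, 7, 9])
11 → new pile 4 (tops now [6, 7, 9, 11])
10 → pile 4 (tops now [6, 7, 9, 10])
14 → new pile 5 (tops now [6, 7, 9, 10, 14])
13 → pile 5 (tops now [6, 7, 9, 10, 13])
4 → pile 1 (tops now [4, 7, 9, 10, 13])
16 → new pile 6 (tops now [4, 7, 9, 10, 13, 16])
1 → pile 1 (tops now [1, 7, 9, 10, 13, 16])
3 → pile 2 (tops now [1, 3, 9, 10, 13, 16])
2 → pile 2 (tops now [1, 2, 9, 10, 13, 16])
15 → pile 6 (tops now [1, 2, 9, 10, 13, 15])
5 → pile 3 (tops now [1, 2, 5, 10, 13, 15])
Six piles.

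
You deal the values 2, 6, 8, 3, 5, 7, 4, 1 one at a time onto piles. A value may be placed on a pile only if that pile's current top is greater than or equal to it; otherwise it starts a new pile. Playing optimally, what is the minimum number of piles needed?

The minimum number of non-increasing subsequences covering a sequence equals the length of its longest strictly increasing subsequence.
LIS length is 4 (e.g. 2, 3, 5, 7), so 4 piles are needed.

4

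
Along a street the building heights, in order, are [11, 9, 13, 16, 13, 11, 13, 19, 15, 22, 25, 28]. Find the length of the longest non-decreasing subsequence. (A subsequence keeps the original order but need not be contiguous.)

8

Let dp[i] be the length of the longest such subsequence ending at index i:
i:      1  2  3  4  5  6  7  8  9 10 11 12
a[i]:  11  9 13 16 13 11 13 19 15 22 25 28
dp:     1  1  2  3  3  2  4  5  5  6  7  8
Maximum dp value is 8.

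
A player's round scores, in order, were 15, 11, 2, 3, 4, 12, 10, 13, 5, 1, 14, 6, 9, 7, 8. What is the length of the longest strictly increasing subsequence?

7

Track the smallest tail for each achievable length (strict):
15 → extends → [15]
11 → replaces 15 → [11]
2 → replaces 11 → [2]
3 → extends → [2, 3]
4 → extends → [2, 3, 4]
12 → extends → [2, 3, 4, 12]
10 → replaces 12 → [2, 3, 4, 10]
13 → extends → [2, 3, 4, 10, 13]
5 → replaces 10 → [2, 3, 4, 5, 13]
1 → replaces 2 → [1, 3, 4, 5, 13]
14 → extends → [1, 3, 4, 5, 13, 14]
6 → replaces 13 → [1, 3, 4, 5, 6, 14]
9 → replaces 14 → [1, 3, 4, 5, 6, 9]
7 → replaces 9 → [1, 3, 4, 5, 6, 7]
8 → extends → [1, 3, 4, 5, 6, 7, 8]
Seven tails, so the longest strictly increasing subsequence has length 7 (e.g. 2, 3, 4, 5, 6, 7, 8).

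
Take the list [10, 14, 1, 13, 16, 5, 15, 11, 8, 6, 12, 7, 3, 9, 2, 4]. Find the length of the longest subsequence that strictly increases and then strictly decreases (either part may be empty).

9

inc[i] = longest strictly increasing subsequence ending at i; dec[i] = longest strictly decreasing subsequence starting at i:
i:      1  2  3  4  5  6  7  8  9 10 11 12 13 14 15 16
a[i]:  10 14  1 13 16  5 15 11  8  6 12  7  3  9  2  4
inc:    1  2  1  2  3  2  3  3  3  3  4  4  2  5  2  3
dec:    5  7  1  6  7  3  6  5  4  3  4  3  2  2  1  1
Best peak at i=5 (value 16): inc=3, dec=7, length 3+7−1 = 9.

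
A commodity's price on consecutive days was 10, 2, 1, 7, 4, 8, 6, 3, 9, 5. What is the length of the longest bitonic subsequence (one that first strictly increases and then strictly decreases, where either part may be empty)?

5

inc[i] = longest strictly increasing subsequence ending at i; dec[i] = longest strictly decreasing subsequence starting at i:
i:      1  2  3  4  5  6  7  8  9 10
a[i]:  10  2  1  7  4  8  6  3  9  5
inc:    1  1  1  2  2  3  3  2  4  3
dec:    4  2  1  3  2  3  2  1  2  1
Best peak at i=6 (value 8): inc=3, dec=3, length 3+3−1 = 5.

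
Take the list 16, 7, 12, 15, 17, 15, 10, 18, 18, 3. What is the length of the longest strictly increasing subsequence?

Track the smallest tail for each achievable length (strict):
16 → extends → [16]
7 → replaces 16 → [7]
12 → extends → [7, 12]
15 → extends → [7, 12, 15]
17 → extends → [7, 12, 15, 17]
15 → already a tail → [7, 12, 15, 17]
10 → replaces 12 → [7, 10, 15, 17]
18 → extends → [7, 10, 15, 17, 18]
18 → already a tail → [7, 10, 15, 17, 18]
3 → replaces 7 → [3, 10, 15, 17, 18]
Five tails, so the longest strictly increasing subsequence has length 5 (e.g. 7, 12, 15, 17, 18).

5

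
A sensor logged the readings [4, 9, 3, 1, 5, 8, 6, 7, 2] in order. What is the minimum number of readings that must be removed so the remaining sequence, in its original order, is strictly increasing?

5

Fewest deletions = n − (longest strictly increasing subsequence).
i:     1 2 3 4 5 6 7 8 9
a[i]:  4 9 3 1 5 8 6 7 2
dp:    1 2 1 1 2 3 3 4 2
max dp = 4, so deletions = 9 − 4 = 5.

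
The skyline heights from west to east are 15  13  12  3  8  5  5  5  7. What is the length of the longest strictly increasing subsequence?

3

Track the smallest tail for each achievable length (strict):
15 → extends → [15]
13 → replaces 15 → [13]
12 → replaces 13 → [12]
3 → replaces 12 → [3]
8 → extends → [3, 8]
5 → replaces 8 → [3, 5]
5 → already a tail → [3, 5]
5 → already a tail → [3, 5]
7 → extends → [3, 5, 7]
Three tails, so the longest strictly increasing subsequence has length 3 (e.g. 3, 5, 7).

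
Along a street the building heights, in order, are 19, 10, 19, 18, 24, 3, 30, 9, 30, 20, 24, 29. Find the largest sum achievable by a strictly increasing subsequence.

Let S[i] be the best sum of a strictly increasing subsequence ending at i:
i:       1   2   3   4   5   6   7   8   9  10  11  12
a[i]:   19  10  19  18  24   3  30   9  30  20  24  29
S:      19  10  29  28  53   3  83  12  83  49  73 102
Maximum is 102 (e.g. 10 + 19 + 20 + 24 + 29).

102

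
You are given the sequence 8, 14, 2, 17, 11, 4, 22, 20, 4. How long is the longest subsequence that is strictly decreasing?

3

Negate each value so 'decreasing' becomes 'increasing', then run patience tails on the negated sequence:
-8 → extends → [-8]
-14 → replaces -8 → [-14]
-2 → extends → [-14, -2]
-17 → replaces -14 → [-17, -2]
-11 → replaces -2 → [-17, -11]
-4 → extends → [-17, -11, -4]
-22 → replaces -17 → [-22, -11, -4]
-20 → replaces -11 → [-22, -20, -4]
-4 → already a tail → [-22, -20, -4]
Three tails, so the longest strictly decreasing subsequence of the original has length 3.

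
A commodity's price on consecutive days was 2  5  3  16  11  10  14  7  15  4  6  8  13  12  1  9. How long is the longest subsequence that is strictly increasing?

Let dp[i] be the length of the longest such subsequence ending at index i:
i:      1  2  3  4  5  6  7  8  9 10 11 12 13 14 15 16
a[i]:   2  5  3 16 11 10 14  7 15  4  6  8 13 12  1  9
dp:     1  2  2  3  3  3  4  3  5  3  4  5  6  6  1  6
Maximum dp value is 6.

6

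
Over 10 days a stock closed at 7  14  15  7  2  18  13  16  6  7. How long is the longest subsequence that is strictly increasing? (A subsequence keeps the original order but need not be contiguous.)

4

Track the smallest tail for each achievable length (strict):
7 → extends → [7]
14 → extends → [7, 14]
15 → extends → [7, 14, 15]
7 → already a tail → [7, 14, 15]
2 → replaces 7 → [2, 14, 15]
18 → extends → [2, 14, 15, 18]
13 → replaces 14 → [2, 13, 15, 18]
16 → replaces 18 → [2, 13, 15, 16]
6 → replaces 13 → [2, 6, 15, 16]
7 → replaces 15 → [2, 6, 7, 16]
Four tails, so the longest strictly increasing subsequence has length 4 (e.g. 7, 14, 15, 18).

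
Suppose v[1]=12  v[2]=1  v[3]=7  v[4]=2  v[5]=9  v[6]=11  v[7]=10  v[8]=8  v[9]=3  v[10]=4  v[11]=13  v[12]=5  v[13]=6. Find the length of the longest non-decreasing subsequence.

6

Let dp[i] be the length of the longest such subsequence ending at index i:
i:      1  2  3  4  5  6  7  8  9 10 11 12 13
v[i]:  12  1  7  2  9 11 10  8  3  4 13  5  6
dp:     1  1  2  2  3  4  4  3  3  4  5  5  6
Maximum dp value is 6.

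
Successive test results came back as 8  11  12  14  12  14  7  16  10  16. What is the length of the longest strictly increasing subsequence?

5

Track the smallest tail for each achievable length (strict):
8 → extends → [8]
11 → extends → [8, 11]
12 → extends → [8, 11, 12]
14 → extends → [8, 11, 12, 14]
12 → already a tail → [8, 11, 12, 14]
14 → already a tail → [8, 11, 12, 14]
7 → replaces 8 → [7, 11, 12, 14]
16 → extends → [7, 11, 12, 14, 16]
10 → replaces 11 → [7, 10, 12, 14, 16]
16 → already a tail → [7, 10, 12, 14, 16]
Five tails, so the longest strictly increasing subsequence has length 5 (e.g. 8, 11, 12, 14, 16).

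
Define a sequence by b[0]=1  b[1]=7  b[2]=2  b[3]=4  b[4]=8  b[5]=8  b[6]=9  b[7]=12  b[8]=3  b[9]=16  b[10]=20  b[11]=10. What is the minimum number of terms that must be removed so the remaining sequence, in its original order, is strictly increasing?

4

Fewest deletions = n − (longest strictly increasing subsequence).
Patience tails:
1 → extends → [1]
7 → extends → [1, 7]
2 → replaces 7 → [1, 2]
4 → extends → [1, 2, 4]
8 → extends → [1, 2, 4, 8]
8 → already a tail → [1, 2, 4, 8]
9 → extends → [1, 2, 4, 8, 9]
12 → extends → [1, 2, 4, 8, 9, 12]
3 → replaces 4 → [1, 2, 3, 8, 9, 12]
16 → extends → [1, 2, 3, 8, 9, 12, 16]
20 → extends → [1, 2, 3, 8, 9, 12, 16, 20]
10 → replaces 12 → [1, 2, 3, 8, 9, 10, 16, 20]
Longest strictly increasing subsequence has length 8, so deletions = 12 − 8 = 4.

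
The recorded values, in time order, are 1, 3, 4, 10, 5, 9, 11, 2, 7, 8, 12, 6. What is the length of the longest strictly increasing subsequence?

Track the smallest tail for each achievable length (strict):
1 → extends → [1]
3 → extends → [1, 3]
4 → extends → [1, 3, 4]
10 → extends → [1, 3, 4, 10]
5 → replaces 10 → [1, 3, 4, 5]
9 → extends → [1, 3, 4, 5, 9]
11 → extends → [1, 3, 4, 5, 9, 11]
2 → replaces 3 → [1, 2, 4, 5, 9, 11]
7 → replaces 9 → [1, 2, 4, 5, 7, 11]
8 → replaces 11 → [1, 2, 4, 5, 7, 8]
12 → extends → [1, 2, 4, 5, 7, 8, 12]
6 → replaces 7 → [1, 2, 4, 5, 6, 8, 12]
Seven tails, so the longest strictly increasing subsequence has length 7 (e.g. 1, 3, 4, 5, 9, 11, 12).

7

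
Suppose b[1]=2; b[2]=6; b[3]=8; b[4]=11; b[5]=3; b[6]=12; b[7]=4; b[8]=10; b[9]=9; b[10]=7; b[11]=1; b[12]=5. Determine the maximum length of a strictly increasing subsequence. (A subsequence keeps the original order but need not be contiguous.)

5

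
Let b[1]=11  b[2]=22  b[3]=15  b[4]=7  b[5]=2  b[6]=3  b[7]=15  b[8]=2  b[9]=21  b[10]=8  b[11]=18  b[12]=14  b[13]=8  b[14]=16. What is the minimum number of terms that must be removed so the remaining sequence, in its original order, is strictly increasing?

9

Fewest deletions = n − (longest strictly increasing subsequence).
i:      1  2  3  4  5  6  7  8  9 10 11 12 13 14
b[i]:  11 22 15  7  2  3 15  2 21  8 18 14  8 16
dp:     1  2  2  1  1  2  3  1  4  3  4  4  3  5
max dp = 5, so deletions = 14 − 5 = 9.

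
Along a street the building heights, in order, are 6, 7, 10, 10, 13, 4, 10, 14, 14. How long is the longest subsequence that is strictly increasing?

5

Track the smallest tail for each achievable length (strict):
6 → extends → [6]
7 → extends → [6, 7]
10 → extends → [6, 7, 10]
10 → already a tail → [6, 7, 10]
13 → extends → [6, 7, 10, 13]
4 → replaces 6 → [4, 7, 10, 13]
10 → already a tail → [4, 7, 10, 13]
14 → extends → [4, 7, 10, 13, 14]
14 → already a tail → [4, 7, 10, 13, 14]
Five tails, so the longest strictly increasing subsequence has length 5 (e.g. 6, 7, 10, 13, 14).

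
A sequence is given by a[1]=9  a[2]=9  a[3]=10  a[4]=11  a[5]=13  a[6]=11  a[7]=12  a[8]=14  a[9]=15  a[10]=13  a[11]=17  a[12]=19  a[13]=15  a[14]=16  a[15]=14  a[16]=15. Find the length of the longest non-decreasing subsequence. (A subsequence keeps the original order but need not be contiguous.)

10

Track the smallest tail for each achievable length (allowing ties):
9 → extends → [9]
9 → extends → [9, 9]
10 → extends → [9, 9, 10]
11 → extends → [9, 9, 10, 11]
13 → extends → [9, 9, 10, 11, 13]
11 → replaces 13 → [9, 9, 10, 11, 11]
12 → extends → [9, 9, 10, 11, 11, 12]
14 → extends → [9, 9, 10, 11, 11, 12, 14]
15 → extends → [9, 9, 10, 11, 11, 12, 14, 15]
13 → replaces 14 → [9, 9, 10, 11, 11, 12, 13, 15]
17 → extends → [9, 9, 10, 11, 11, 12, 13, 15, 17]
19 → extends → [9, 9, 10, 11, 11, 12, 13, 15, 17, 19]
15 → replaces 17 → [9, 9, 10, 11, 11, 12, 13, 15, 15, 19]
16 → replaces 19 → [9, 9, 10, 11, 11, 12, 13, 15, 15, 16]
14 → replaces 15 → [9, 9, 10, 11, 11, 12, 13, 14, 15, 16]
15 → replaces 16 → [9, 9, 10, 11, 11, 12, 13, 14, 15, 15]
Ten tails, so the longest non-decreasing subsequence has length 10 (e.g. 9, 9, 10, 11, 11, 12, 14, 15, 17, 19).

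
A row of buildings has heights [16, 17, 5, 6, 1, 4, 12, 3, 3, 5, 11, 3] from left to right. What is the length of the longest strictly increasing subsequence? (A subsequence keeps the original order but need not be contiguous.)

Let dp[i] be the length of the longest such subsequence ending at index i:
i:      1  2  3  4  5  6  7  8  9 10 11 12
a[i]:  16 17  5  6  1  4 12  3  3  5 11  3
dp:     1  2  1  2  1  2  3  2  2  3  4  2
Maximum dp value is 4.

4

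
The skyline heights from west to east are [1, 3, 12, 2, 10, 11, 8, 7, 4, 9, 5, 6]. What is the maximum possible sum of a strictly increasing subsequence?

Let S[i] be the best sum of a strictly increasing subsequence ending at i:
i:      1  2  3  4  5  6  7  8  9 10 11 12
a[i]:   1  3 12  2 10 11  8  7  4  9  5  6
S:      1  4 16  3 14 25 12 11  8 21 13 19
Maximum is 25 (e.g. 1 + 3 + 10 + 11).

25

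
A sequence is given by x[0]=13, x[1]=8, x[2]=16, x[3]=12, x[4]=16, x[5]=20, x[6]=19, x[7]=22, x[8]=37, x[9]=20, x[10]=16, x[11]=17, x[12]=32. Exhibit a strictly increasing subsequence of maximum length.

8, 12, 16, 20, 22, 37

Patience tails give the LIS length; then backtrack through the dp parents:
13 → extends → [13]
8 → replaces 13 → [8]
16 → extends → [8, 16]
12 → replaces 16 → [8, 12]
16 → extends → [8, 12, 16]
20 → extends → [8, 12, 16, 20]
19 → replaces 20 → [8, 12, 16, 19]
22 → extends → [8, 12, 16, 19, 22]
37 → extends → [8, 12, 16, 19, 22, 37]
20 → replaces 22 → [8, 12, 16, 19, 20, 37]
16 → already a tail → [8, 12, 16, 19, 20, 37]
17 → replaces 19 → [8, 12, 16, 17, 20, 37]
32 → replaces 37 → [8, 12, 16, 17, 20, 32]
Length 6; one witness is 8, 12, 16, 20, 22, 37.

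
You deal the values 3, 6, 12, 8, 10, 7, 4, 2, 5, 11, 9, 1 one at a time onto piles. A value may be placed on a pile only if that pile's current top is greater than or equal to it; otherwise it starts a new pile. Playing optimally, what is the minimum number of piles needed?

5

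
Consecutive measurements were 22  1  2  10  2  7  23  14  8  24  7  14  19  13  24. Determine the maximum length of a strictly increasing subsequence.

7

Track the smallest tail for each achievable length (strict):
22 → extends → [22]
1 → replaces 22 → [1]
2 → extends → [1, 2]
10 → extends → [1, 2, 10]
2 → already a tail → [1, 2, 10]
7 → replaces 10 → [1, 2, 7]
23 → extends → [1, 2, 7, 23]
14 → replaces 23 → [1, 2, 7, 14]
8 → replaces 14 → [1, 2, 7, 8]
24 → extends → [1, 2, 7, 8, 24]
7 → already a tail → [1, 2, 7, 8, 24]
14 → replaces 24 → [1, 2, 7, 8, 14]
19 → extends → [1, 2, 7, 8, 14, 19]
13 → replaces 14 → [1, 2, 7, 8, 13, 19]
24 → extends → [1, 2, 7, 8, 13, 19, 24]
Seven tails, so the longest strictly increasing subsequence has length 7 (e.g. 1, 2, 7, 8, 14, 19, 24).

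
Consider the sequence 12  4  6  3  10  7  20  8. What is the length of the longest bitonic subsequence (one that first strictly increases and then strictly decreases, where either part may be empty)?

inc[i] = longest strictly increasing subsequence ending at i; dec[i] = longest strictly decreasing subsequence starting at i:
i:      1  2  3  4  5  6  7  8
a[i]:  12  4  6  3 10  7 20  8
inc:    1  1  2  1  3  3  4  4
dec:    3  2  2  1  2  1  2  1
Best peak at i=7 (value 20): inc=4, dec=2, length 4+2−1 = 5.

5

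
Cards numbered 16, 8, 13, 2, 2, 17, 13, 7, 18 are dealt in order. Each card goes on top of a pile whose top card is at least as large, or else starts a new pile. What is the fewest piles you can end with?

4

The minimum number of non-increasing subsequences covering a sequence equals the length of its longest strictly increasing subsequence.
LIS length is 4 (e.g. 8, 13, 17, 18), so 4 piles are needed.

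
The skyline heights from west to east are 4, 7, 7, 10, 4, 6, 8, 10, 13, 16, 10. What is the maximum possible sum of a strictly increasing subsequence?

58

Let S[i] be the best sum of a strictly increasing subsequence ending at i:
i:      1  2  3  4  5  6  7  8  9 10 11
a[i]:   4  7  7 10  4  6  8 10 13 16 10
S:      4 11 11 21  4 10 19 29 42 58 29
Maximum is 58 (e.g. 4 + 7 + 8 + 10 + 13 + 16).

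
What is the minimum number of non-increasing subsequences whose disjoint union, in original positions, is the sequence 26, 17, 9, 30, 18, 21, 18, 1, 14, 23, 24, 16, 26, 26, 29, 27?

Place each on the leftmost legal pile:
26 → new pile 1 (tops now [26])
17 → pile 1 (tops now [17])
9 → pile 1 (tops now [9])
30 → new pile 2 (tops now [9, 30])
18 → pile 2 (tops now [9, 18])
21 → new pile 3 (tops now [9, 18, 21])
18 → pile 2 (tops now [9, 18, 21])
1 → pile 1 (tops now [1, 18, 21])
14 → pile 2 (tops now [1, 14, 21])
23 → new pile 4 (tops now [1, 14, 21, 23])
24 → new pile 5 (tops now [1, 14, 21, 23, 24])
16 → pile 3 (tops now [1, 14, 16, 23, 24])
26 → new pile 6 (tops now [1, 14, 16, 23, 24, 26])
26 → pile 6 (tops now [1, 14, 16, 23, 24, 26])
29 → new pile 7 (tops now [1, 14, 16, 23, 24, 26, 29])
27 → pile 7 (tops now [1, 14, 16, 23, 24, 26, 27])
Seven piles.

7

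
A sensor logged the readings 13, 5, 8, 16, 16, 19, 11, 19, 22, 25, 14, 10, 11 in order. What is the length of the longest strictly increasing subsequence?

6

Track the smallest tail for each achievable length (strict):
13 → extends → [13]
5 → replaces 13 → [5]
8 → extends → [5, 8]
16 → extends → [5, 8, 16]
16 → already a tail → [5, 8, 16]
19 → extends → [5, 8, 16, 19]
11 → replaces 16 → [5, 8, 11, 19]
19 → already a tail → [5, 8, 11, 19]
22 → extends → [5, 8, 11, 19, 22]
25 → extends → [5, 8, 11, 19, 22, 25]
14 → replaces 19 → [5, 8, 11, 14, 22, 25]
10 → replaces 11 → [5, 8, 10, 14, 22, 25]
11 → replaces 14 → [5, 8, 10, 11, 22, 25]
Six tails, so the longest strictly increasing subsequence has length 6 (e.g. 5, 8, 16, 19, 22, 25).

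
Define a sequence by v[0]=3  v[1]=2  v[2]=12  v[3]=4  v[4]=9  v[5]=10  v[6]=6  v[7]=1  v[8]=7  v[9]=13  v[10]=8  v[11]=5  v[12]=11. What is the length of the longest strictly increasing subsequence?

6

Track the smallest tail for each achievable length (strict):
3 → extends → [3]
2 → replaces 3 → [2]
12 → extends → [2, 12]
4 → replaces 12 → [2, 4]
9 → extends → [2, 4, 9]
10 → extends → [2, 4, 9, 10]
6 → replaces 9 → [2, 4, 6, 10]
1 → replaces 2 → [1, 4, 6, 10]
7 → replaces 10 → [1, 4, 6, 7]
13 → extends → [1, 4, 6, 7, 13]
8 → replaces 13 → [1, 4, 6, 7, 8]
5 → replaces 6 → [1, 4, 5, 7, 8]
11 → extends → [1, 4, 5, 7, 8, 11]
Six tails, so the longest strictly increasing subsequence has length 6 (e.g. 3, 4, 6, 7, 8, 11).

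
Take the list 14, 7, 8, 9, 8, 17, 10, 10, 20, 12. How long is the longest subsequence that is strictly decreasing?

3

Negate each value so 'decreasing' becomes 'increasing', then run patience tails on the negated sequence:
-14 → extends → [-14]
-7 → extends → [-14, -7]
-8 → replaces -7 → [-14, -8]
-9 → replaces -8 → [-14, -9]
-8 → extends → [-14, -9, -8]
-17 → replaces -14 → [-17, -9, -8]
-10 → replaces -9 → [-17, -10, -8]
-10 → already a tail → [-17, -10, -8]
-20 → replaces -17 → [-20, -10, -8]
-12 → replaces -10 → [-20, -12, -8]
Three tails, so the longest strictly decreasing subsequence of the original has length 3.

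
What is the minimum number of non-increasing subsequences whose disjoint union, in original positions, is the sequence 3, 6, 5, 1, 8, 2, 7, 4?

3

Place each on the leftmost legal pile:
3 → new pile 1 (tops now [3])
6 → new pile 2 (tops now [3, 6])
5 → pile 2 (tops now [3, 5])
1 → pile 1 (tops now [1, 5])
8 → new pile 3 (tops now [1, 5, 8])
2 → pile 2 (tops now [1, 2, 8])
7 → pile 3 (tops now [1, 2, 7])
4 → pile 3 (tops now [1, 2, 4])
Three piles.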